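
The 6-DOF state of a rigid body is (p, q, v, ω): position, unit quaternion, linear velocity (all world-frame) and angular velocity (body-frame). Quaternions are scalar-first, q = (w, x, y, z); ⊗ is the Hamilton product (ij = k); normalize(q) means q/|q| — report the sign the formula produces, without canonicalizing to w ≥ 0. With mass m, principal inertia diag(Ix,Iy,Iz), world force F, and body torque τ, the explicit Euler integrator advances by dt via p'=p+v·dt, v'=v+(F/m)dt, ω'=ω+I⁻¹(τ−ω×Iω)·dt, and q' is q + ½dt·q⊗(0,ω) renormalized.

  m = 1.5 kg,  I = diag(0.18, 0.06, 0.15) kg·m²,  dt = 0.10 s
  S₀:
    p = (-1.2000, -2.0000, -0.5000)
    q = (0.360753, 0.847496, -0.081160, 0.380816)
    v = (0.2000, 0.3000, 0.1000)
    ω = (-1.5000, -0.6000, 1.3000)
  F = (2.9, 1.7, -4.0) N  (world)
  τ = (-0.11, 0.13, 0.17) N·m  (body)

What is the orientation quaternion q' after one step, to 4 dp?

2q̇ = q⊗(0,ω) = (0.7274872, -0.4181479, -1.8894206, -0.1612587)
q' = normalize(q + ½dt·q⊗(0,ω)) = (0.3950, 0.8222, -0.1747, 0.3708)

q' = (0.3950, 0.8222, -0.1747, 0.3708)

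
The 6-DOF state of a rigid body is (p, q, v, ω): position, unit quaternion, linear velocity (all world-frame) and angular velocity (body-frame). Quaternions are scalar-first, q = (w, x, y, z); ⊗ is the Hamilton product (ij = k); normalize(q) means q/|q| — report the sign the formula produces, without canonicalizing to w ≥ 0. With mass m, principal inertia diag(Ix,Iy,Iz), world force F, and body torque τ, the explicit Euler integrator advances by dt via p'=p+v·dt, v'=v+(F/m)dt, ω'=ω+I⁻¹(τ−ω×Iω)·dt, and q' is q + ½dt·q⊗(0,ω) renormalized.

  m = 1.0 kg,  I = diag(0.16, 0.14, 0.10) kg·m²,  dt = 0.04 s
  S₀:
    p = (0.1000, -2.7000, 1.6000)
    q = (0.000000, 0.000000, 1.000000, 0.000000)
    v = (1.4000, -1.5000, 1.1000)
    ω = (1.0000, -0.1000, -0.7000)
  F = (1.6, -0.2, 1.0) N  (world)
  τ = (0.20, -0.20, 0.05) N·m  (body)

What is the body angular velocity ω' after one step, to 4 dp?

ω' = (1.0507, -0.1451, -0.6808)

precession coupling ω×(Iω) = (-0.0028, -0.0420, 0.0020)
(τ − ω×Iω)/I = (1.2675, -1.1286, 0.4800)
ω + α·dt = (1.0507, -0.1451, -0.6808)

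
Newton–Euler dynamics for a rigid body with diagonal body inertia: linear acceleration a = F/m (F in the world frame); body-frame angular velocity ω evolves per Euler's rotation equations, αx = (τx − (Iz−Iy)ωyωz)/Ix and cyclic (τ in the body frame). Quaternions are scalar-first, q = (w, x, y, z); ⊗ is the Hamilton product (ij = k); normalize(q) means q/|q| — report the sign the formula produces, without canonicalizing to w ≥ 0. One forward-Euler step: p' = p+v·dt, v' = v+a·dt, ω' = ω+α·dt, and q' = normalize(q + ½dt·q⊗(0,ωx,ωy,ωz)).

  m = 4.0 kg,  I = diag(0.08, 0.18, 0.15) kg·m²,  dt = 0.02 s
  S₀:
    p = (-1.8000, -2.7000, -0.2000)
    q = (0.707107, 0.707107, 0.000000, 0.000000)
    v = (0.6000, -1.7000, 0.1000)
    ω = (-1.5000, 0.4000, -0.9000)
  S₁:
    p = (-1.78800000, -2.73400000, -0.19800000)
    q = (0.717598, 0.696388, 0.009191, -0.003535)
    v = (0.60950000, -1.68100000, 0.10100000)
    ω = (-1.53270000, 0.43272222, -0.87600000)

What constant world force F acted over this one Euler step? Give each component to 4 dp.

v₁ − v₀ = (0.00950000, 0.01900000, 0.00100000)
F = m·Δv/dt = (1.9000, 3.8000, 0.2000)

F = (1.9000, 3.8000, 0.2000)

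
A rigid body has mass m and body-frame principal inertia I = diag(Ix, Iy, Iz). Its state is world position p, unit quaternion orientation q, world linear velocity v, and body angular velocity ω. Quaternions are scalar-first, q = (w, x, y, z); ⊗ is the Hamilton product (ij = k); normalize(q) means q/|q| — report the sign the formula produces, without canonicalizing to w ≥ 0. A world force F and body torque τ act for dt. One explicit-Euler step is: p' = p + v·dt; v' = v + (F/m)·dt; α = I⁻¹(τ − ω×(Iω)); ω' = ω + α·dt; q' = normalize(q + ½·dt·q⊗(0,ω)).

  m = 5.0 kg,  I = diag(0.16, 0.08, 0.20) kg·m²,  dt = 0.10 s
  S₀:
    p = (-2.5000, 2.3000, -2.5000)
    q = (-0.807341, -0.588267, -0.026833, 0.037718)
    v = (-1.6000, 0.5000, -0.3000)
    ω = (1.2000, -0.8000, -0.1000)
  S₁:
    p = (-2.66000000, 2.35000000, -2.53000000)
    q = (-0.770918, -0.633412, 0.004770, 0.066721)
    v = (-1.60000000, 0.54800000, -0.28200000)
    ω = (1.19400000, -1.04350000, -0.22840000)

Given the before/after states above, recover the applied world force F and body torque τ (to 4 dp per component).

ω₁ − ω₀ = (-0.00600000, -0.24350000, -0.12840000)
applied torque τ = (0.0000, -0.1900, -0.1800)
Δv = v₁−v₀ = (0.00000000, 0.04800000, 0.01800000)
m·(v₁−v₀)/dt = (0.0000, 2.4000, 0.9000)

F = (0.0000, 2.4000, 0.9000)
τ = (0.0000, -0.1900, -0.1800)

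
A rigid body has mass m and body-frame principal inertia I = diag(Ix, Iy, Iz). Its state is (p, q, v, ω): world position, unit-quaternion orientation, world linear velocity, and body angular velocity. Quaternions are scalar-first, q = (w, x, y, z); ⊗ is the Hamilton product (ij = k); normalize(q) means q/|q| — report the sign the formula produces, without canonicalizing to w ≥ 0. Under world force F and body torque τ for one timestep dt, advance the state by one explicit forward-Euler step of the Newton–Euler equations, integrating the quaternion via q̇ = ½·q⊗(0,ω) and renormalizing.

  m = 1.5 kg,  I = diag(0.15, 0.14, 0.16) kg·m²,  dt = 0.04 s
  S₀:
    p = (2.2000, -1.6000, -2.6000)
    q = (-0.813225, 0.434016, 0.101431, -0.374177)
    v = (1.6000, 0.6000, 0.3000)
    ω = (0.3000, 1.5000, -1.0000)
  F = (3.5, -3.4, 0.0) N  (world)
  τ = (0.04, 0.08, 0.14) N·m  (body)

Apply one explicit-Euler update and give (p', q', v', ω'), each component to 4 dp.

p + v·dt = (2.2640, -1.5760, -2.5880)
new velocity v' = (1.6933, 0.5093, 0.3000)
precession coupling ω×(Iω) = (-0.0300, 0.0030, -0.0045)
(τ − ω×Iω)/I = (0.4667, 0.5500, 0.9031)
new body rate ω' = (0.3187, 1.5220, -0.9639)
2q̇ = q⊗(0,ω) = (-0.6565283, 0.2158670, -0.8980746, 1.4338197)
q + ½dt·q⊗(0,ω), renormalized = (-0.8258, 0.4380, 0.0834, -0.3453)

p' = (2.2640, -1.5760, -2.5880)
q' = (-0.8258, 0.4380, 0.0834, -0.3453)
v' = (1.6933, 0.5093, 0.3000)
ω' = (0.3187, 1.5220, -0.9639)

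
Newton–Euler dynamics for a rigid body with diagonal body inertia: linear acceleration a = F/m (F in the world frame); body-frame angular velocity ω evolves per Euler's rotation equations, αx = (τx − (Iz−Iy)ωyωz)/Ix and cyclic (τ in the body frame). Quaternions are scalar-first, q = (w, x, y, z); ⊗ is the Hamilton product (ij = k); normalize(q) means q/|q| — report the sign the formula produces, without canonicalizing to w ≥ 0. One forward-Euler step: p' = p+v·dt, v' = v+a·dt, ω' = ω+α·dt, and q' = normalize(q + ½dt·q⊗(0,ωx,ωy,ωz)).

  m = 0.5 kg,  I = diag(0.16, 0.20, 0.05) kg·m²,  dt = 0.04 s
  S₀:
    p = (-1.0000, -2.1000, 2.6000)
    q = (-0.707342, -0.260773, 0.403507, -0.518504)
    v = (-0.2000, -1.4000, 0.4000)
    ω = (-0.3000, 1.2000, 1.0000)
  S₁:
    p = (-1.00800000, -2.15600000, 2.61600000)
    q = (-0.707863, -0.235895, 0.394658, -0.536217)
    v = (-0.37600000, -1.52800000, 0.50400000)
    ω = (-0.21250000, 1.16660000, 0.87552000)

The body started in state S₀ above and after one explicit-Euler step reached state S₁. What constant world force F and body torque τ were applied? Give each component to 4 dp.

F = (-2.2000, -1.6000, 1.3000)
τ = (0.1700, -0.2000, -0.1700)

Δv = v₁−v₀ = (-0.17600000, -0.12800000, 0.10400000)
F = m·Δv/dt = (-2.2000, -1.6000, 1.3000)
ω₁ − ω₀ = (0.08750000, -0.03340000, -0.12448000)
applied torque τ = (0.1700, -0.2000, -0.1700)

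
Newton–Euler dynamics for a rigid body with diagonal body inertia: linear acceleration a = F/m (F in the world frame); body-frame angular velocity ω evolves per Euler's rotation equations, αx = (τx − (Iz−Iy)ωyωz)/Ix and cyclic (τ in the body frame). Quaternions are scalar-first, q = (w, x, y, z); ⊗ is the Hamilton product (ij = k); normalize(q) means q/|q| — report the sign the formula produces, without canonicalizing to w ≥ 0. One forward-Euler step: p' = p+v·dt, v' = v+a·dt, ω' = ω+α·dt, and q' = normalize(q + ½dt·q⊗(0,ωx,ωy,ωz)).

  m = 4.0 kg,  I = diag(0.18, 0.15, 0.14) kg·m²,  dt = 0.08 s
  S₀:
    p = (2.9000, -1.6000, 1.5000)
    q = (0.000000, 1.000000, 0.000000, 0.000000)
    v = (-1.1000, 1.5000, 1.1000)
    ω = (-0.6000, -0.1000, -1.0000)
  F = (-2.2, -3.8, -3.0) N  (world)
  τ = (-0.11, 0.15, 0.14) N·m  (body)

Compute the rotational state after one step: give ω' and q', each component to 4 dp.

angular accel α = (-0.6056, 0.8400, 1.0129)
new body rate ω' = (-0.6484, -0.0328, -0.9190)
Hamilton product q⊗(0,ω) = (0.6000000, 0.0000000, 1.0000000, -0.1000000)
q + ½dt·q⊗(0,ω), renormalized = (0.0240, 0.9989, 0.0400, -0.0040)

ω' = (-0.6484, -0.0328, -0.9190)
q' = (0.0240, 0.9989, 0.0400, -0.0040)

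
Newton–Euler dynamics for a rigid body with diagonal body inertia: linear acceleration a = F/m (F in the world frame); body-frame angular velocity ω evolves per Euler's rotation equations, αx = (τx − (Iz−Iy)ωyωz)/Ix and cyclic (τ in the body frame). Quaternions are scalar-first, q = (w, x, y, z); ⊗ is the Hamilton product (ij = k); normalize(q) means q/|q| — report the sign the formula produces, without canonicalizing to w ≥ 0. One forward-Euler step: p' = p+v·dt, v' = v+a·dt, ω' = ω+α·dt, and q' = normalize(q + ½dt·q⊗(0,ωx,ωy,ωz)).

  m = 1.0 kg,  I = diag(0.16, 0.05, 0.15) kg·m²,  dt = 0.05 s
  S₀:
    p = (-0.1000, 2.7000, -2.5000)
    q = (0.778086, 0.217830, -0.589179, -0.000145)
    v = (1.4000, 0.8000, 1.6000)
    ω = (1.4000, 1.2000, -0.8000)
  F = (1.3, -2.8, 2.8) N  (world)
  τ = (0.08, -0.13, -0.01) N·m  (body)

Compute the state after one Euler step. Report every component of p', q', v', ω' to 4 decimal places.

p' = (-0.0300, 2.7400, -2.4200)
q' = (0.7871, 0.2565, -0.5608, 0.0114)
v' = (1.4650, 0.6600, 1.7400)
ω' = (1.4550, 1.0812, -0.7417)

a = (1.3000, -2.8000, 2.8000)
p + v·dt = (-0.0300, 2.7400, -2.4200)
new velocity v' = (1.4650, 0.6600, 1.7400)
angular accel α = (1.1000, -2.3760, 1.1653)
new body rate ω' = (1.4550, 1.0812, -0.7417)
2q̇ = q⊗(0,ω) = (0.4019368, 1.5608376, 1.1077642, 0.4637778)
updated quaternion q' = (0.7871, 0.2565, -0.5608, 0.0114)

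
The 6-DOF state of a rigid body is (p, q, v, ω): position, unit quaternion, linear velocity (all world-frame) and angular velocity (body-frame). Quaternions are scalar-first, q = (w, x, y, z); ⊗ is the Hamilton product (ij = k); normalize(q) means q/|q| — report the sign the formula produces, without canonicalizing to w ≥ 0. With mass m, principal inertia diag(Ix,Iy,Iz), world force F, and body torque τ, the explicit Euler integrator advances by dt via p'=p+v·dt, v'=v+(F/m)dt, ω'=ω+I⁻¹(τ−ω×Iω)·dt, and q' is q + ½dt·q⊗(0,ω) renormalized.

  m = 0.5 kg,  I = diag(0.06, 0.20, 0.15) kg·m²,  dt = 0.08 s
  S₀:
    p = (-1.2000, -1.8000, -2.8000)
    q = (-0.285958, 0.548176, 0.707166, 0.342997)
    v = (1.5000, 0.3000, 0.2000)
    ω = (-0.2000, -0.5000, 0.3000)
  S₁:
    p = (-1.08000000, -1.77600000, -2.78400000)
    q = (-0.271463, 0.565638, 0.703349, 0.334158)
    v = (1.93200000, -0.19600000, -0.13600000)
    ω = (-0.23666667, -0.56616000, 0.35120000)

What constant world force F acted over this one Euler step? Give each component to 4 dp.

Δv = v₁−v₀ = (0.43200000, -0.49600000, -0.33600000)
F = m·Δv/dt = (2.7000, -3.1000, -2.1000)

F = (2.7000, -3.1000, -2.1000)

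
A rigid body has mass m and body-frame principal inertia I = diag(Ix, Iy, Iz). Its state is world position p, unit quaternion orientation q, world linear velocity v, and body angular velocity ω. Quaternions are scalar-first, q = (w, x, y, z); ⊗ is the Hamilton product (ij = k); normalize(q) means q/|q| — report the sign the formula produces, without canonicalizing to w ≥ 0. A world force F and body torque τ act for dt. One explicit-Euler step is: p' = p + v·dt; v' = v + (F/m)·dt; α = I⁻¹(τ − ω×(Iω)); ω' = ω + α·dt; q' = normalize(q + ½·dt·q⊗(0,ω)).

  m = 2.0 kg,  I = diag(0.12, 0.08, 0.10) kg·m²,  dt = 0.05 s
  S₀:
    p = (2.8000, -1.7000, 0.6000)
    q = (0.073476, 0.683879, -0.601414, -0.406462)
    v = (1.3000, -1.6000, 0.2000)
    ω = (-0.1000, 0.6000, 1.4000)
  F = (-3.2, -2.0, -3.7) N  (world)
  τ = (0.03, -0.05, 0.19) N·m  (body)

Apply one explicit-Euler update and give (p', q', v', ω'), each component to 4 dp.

a = F/m = (-1.6000, -1.0000, -1.8500)
p + v·dt = (2.8650, -1.7800, 0.6100)
v' = v + a·dt = (1.2200, -1.6500, 0.1075)
ω×(Iω) gyroscopic = (0.0168, -0.0028, 0.0024)
α = I⁻¹(τ − ω×Iω) = (0.1100, -0.5900, 1.8760)
new body rate ω' = (-0.0945, 0.5705, 1.4938)
2q̇ = q⊗(0,ω) = (0.9982831, -0.6054500, -0.8726988, 0.4530524)
updated quaternion q' = (0.0984, 0.6683, -0.6228, -0.3948)

p' = (2.8650, -1.7800, 0.6100)
q' = (0.0984, 0.6683, -0.6228, -0.3948)
v' = (1.2200, -1.6500, 0.1075)
ω' = (-0.0945, 0.5705, 1.4938)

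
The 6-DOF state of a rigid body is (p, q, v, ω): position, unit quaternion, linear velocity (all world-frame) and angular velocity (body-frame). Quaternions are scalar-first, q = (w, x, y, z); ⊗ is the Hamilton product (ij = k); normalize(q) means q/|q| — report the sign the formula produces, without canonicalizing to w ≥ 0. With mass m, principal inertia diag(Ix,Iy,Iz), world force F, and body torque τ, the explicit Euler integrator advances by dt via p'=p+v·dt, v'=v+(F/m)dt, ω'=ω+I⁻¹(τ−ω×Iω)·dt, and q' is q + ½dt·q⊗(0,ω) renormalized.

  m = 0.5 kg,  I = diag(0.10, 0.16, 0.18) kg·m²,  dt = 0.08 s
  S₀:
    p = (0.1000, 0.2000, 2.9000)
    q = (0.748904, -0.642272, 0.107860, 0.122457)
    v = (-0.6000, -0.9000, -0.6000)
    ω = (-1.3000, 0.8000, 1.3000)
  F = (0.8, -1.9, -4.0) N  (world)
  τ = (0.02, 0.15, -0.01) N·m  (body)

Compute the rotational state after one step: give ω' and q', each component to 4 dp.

precession coupling ω×(Iω) = (0.0208, 0.1352, -0.0624)
α = I⁻¹(τ − ω×Iω) = (-0.0080, 0.0925, 0.2911)
ω + α·dt = (-1.3006, 0.8074, 1.3233)
2q̇ = q⊗(0,ω) = (-1.0804357, -0.9313228, 1.2748827, 0.5999756)
q + ½dt·q⊗(0,ω), renormalized = (0.7034, -0.6774, 0.1583, 0.1460)

ω' = (-1.3006, 0.8074, 1.3233)
q' = (0.7034, -0.6774, 0.1583, 0.1460)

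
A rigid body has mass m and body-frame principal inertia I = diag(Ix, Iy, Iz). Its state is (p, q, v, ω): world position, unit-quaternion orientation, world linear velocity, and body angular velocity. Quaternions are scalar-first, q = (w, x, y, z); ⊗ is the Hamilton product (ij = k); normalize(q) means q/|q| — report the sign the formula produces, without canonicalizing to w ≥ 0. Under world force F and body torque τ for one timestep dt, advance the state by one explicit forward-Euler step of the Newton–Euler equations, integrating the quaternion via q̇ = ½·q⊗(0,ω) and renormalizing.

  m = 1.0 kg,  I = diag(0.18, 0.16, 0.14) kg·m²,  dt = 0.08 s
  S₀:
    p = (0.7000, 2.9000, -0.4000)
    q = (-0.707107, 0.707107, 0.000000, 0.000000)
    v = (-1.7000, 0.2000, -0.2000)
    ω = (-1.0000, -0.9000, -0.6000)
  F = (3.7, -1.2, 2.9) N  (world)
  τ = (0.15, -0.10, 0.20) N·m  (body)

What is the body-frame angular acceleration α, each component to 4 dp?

α = (0.8933, -0.7750, 1.5571)

ω×(Iω) gyroscopic = (-0.0108, 0.0240, -0.0180)
α = I⁻¹(τ − ω×Iω) = (0.8933, -0.7750, 1.5571)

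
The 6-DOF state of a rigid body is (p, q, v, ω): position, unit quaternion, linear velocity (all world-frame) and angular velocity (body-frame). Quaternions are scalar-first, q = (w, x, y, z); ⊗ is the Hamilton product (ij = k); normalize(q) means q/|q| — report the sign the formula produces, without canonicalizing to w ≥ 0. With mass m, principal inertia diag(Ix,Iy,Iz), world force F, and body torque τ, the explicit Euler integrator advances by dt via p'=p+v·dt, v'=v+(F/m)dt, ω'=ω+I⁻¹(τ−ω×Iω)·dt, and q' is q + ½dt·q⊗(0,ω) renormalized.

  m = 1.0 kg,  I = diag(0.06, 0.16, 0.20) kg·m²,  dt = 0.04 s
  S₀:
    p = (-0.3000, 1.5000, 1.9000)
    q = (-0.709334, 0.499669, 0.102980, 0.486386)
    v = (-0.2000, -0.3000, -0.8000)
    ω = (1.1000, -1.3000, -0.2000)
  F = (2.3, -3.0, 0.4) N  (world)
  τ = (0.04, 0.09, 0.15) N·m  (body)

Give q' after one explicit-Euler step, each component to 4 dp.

q' = (-0.7153, 0.4960, 0.1340, 0.4737)

2q̇ = q⊗(0,ω) = (-0.3184847, -0.1685616, 1.5570926, -0.6209809)
q' = normalize(q + ½dt·q⊗(0,ω)) = (-0.7153, 0.4960, 0.1340, 0.4737)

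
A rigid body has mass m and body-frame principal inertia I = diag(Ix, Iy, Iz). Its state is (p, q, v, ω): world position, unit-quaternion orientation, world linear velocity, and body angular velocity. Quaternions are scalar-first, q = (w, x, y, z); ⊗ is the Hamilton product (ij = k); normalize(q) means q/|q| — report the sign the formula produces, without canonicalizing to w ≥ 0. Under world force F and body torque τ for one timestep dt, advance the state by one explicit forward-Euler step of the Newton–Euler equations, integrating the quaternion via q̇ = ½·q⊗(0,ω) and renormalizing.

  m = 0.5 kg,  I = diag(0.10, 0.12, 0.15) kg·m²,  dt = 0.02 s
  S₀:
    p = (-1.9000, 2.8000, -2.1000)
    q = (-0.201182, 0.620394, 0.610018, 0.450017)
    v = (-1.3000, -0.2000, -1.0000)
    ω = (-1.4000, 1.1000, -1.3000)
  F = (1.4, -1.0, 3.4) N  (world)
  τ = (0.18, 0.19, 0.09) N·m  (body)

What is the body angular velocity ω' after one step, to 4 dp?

ω' = (-1.3554, 1.1468, -1.2839)

angular accel α = (2.2290, 2.3417, 0.8053)
ω + α·dt = (-1.3554, 1.1468, -1.2839)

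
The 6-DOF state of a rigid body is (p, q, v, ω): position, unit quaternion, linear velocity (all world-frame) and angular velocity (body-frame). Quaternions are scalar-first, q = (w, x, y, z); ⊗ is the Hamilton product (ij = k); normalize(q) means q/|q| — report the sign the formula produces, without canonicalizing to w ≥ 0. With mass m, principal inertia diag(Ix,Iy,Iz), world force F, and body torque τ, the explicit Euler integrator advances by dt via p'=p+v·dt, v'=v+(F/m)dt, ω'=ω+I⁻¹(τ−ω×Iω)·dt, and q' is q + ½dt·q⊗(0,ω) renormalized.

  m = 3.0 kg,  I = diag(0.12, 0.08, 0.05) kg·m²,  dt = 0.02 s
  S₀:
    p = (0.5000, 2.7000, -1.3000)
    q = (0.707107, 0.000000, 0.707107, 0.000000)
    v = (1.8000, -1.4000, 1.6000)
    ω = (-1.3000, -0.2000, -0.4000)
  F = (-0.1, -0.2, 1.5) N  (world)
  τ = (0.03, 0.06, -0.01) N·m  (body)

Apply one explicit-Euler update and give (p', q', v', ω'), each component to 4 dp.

linear accel F/m = (-0.0333, -0.0667, 0.5000)
p + v·dt = (0.5360, 2.6720, -1.2680)
v' = v + a·dt = (1.7993, -1.4013, 1.6100)
precession coupling ω×(Iω) = (-0.0024, 0.0364, -0.0104)
(τ − ω×Iω)/I = (0.2700, 0.2950, 0.0080)
new body rate ω' = (-1.2946, -0.1941, -0.3998)
Hamilton product q⊗(0,ω) = (0.1414214, -1.2020819, -0.1414214, 0.6363963)
updated quaternion q' = (0.7085, -0.0120, 0.7056, 0.0064)

p' = (0.5360, 2.6720, -1.2680)
q' = (0.7085, -0.0120, 0.7056, 0.0064)
v' = (1.7993, -1.4013, 1.6100)
ω' = (-1.2946, -0.1941, -0.3998)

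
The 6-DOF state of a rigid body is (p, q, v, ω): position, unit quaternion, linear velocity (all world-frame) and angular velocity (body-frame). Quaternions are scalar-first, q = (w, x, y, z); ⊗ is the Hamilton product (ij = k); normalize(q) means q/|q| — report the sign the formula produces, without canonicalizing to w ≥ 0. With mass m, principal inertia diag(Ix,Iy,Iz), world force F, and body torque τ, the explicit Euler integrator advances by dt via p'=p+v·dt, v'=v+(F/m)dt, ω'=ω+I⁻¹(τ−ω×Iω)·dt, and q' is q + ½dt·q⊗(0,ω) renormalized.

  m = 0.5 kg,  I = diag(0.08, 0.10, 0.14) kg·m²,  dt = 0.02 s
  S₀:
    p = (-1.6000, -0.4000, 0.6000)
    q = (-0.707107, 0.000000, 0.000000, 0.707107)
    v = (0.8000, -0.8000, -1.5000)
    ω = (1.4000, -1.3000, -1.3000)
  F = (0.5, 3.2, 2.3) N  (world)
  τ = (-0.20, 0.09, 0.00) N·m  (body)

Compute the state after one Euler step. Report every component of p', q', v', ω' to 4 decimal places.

p' = (-1.5840, -0.4160, 0.5700)
q' = (-0.6977, -0.0007, 0.0191, 0.7161)
v' = (0.8200, -0.6720, -1.4080)
ω' = (1.3331, -1.3038, -1.2948)

p' = p + v·dt = (-1.5840, -0.4160, 0.5700)
new velocity v' = (0.8200, -0.6720, -1.4080)
gyro term ω×Iω = (0.0676, 0.1092, -0.0364)
α = I⁻¹(τ − ω×Iω) = (-3.3450, -0.1920, 0.2600)
ω' = ω + α·dt = (1.3331, -1.3038, -1.2948)
Hamilton product q⊗(0,ω) = (0.9192391, -0.0707107, 1.9091889, 0.9192391)
q + ½dt·q⊗(0,ω), renormalized = (-0.6977, -0.0007, 0.0191, 0.7161)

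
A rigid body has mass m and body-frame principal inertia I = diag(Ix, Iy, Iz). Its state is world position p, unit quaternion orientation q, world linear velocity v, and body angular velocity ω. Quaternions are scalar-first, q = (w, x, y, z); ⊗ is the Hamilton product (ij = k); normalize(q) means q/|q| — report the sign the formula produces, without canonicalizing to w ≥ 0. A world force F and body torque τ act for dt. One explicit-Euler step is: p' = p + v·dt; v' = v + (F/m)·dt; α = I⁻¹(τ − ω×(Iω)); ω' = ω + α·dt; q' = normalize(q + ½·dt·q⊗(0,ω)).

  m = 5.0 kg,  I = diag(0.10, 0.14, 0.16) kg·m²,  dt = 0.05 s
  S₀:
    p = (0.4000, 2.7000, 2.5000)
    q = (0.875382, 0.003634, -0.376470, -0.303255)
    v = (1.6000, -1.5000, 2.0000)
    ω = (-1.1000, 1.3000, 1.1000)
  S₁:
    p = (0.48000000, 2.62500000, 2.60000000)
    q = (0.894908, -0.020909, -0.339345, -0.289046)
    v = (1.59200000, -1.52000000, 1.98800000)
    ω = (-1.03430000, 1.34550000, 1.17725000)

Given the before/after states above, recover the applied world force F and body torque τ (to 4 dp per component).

rate change Δω = (0.06570000, 0.04550000, 0.07725000)
applied torque τ = (0.1600, 0.2000, 0.1900)
Δv = v₁−v₀ = (-0.00800000, -0.02000000, -0.01200000)
applied force F = (-0.8000, -2.0000, -1.2000)

F = (-0.8000, -2.0000, -1.2000)
τ = (0.1600, 0.2000, 0.1900)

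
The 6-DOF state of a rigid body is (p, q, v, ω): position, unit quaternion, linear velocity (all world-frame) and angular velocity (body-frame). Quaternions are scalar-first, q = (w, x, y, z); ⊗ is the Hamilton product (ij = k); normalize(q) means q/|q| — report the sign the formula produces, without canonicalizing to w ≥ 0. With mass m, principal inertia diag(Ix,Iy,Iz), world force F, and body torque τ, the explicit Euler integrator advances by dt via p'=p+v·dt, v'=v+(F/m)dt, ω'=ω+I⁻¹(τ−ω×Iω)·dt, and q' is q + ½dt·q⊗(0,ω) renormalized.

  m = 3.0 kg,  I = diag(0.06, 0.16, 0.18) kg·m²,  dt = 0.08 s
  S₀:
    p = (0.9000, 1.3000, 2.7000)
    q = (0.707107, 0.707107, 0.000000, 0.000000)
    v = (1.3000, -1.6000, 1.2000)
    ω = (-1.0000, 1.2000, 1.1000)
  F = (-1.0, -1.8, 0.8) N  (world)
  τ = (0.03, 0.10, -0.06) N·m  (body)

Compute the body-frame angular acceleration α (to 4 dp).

α = (0.0600, -0.2000, 0.3333)

ω×(Iω) gyroscopic = (0.0264, 0.1320, -0.1200)
angular accel α = (0.0600, -0.2000, 0.3333)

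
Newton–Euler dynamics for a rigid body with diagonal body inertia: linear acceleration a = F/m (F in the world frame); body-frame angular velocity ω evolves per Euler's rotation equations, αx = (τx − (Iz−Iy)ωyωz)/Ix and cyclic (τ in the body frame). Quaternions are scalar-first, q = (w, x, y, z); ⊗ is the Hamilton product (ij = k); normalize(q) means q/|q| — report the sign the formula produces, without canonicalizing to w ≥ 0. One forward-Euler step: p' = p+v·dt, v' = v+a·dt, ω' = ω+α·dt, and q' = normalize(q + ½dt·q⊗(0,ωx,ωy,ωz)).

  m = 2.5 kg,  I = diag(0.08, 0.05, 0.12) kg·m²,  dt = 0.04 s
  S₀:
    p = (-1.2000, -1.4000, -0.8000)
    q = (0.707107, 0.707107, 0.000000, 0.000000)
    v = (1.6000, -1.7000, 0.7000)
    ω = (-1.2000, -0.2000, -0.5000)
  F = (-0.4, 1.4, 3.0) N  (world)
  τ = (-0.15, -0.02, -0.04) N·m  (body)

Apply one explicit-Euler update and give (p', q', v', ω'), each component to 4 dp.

p' = (-1.1360, -1.4680, -0.7720)
q' = (0.7238, 0.6899, 0.0042, -0.0099)
v' = (1.5936, -1.6776, 0.7480)
ω' = (-1.2785, -0.1968, -0.5109)

precession coupling ω×(Iω) = (0.0070, -0.0240, -0.0072)
α = I⁻¹(τ − ω×Iω) = (-1.9625, 0.0800, -0.2733)
new body rate ω' = (-1.2785, -0.1968, -0.5109)
Hamilton product q⊗(0,ω) = (0.8485284, -0.8485284, 0.2121321, -0.4949749)
q' = normalize(q + ½dt·q⊗(0,ω)) = (0.7238, 0.6899, 0.0042, -0.0099)
a = F/m = (-0.1600, 0.5600, 1.2000)
p' = p + v·dt = (-1.1360, -1.4680, -0.7720)
new velocity v' = (1.5936, -1.6776, 0.7480)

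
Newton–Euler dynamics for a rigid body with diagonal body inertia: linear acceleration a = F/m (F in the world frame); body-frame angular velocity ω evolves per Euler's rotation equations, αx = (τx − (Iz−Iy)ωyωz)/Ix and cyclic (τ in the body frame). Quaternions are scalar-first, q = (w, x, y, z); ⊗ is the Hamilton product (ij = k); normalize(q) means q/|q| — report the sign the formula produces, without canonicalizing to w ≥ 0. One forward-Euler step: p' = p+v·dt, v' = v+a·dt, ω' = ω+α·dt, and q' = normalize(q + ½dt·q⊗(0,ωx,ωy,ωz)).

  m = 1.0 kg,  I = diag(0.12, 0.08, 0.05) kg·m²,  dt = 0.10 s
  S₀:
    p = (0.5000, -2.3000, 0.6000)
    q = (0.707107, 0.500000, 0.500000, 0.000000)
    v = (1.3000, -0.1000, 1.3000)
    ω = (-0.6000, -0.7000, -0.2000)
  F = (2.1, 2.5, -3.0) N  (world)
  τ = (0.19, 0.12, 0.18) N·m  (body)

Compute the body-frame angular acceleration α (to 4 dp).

precession coupling ω×(Iω) = (-0.0042, 0.0084, -0.0168)
α = I⁻¹(τ − ω×Iω) = (1.6183, 1.3950, 3.9360)

α = (1.6183, 1.3950, 3.9360)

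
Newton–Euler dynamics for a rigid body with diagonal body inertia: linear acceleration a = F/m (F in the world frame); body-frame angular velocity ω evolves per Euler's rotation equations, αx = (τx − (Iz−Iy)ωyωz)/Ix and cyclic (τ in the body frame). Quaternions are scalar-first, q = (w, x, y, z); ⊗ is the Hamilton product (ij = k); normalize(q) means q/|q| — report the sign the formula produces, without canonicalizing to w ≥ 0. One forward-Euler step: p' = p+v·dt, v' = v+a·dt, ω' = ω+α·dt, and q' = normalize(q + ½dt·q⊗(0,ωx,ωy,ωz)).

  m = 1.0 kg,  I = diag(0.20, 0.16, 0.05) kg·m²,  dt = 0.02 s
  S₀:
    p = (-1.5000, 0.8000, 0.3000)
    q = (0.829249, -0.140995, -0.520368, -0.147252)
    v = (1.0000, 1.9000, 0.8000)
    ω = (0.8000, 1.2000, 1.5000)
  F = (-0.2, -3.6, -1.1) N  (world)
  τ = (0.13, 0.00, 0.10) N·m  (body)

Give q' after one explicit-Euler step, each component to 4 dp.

2q̇ = q⊗(0,ω) = (0.9581156, 0.0595496, 1.0887897, 1.4909739)
q' = normalize(q + ½dt·q⊗(0,ω)) = (0.8386, -0.1404, -0.5094, -0.1323)

q' = (0.8386, -0.1404, -0.5094, -0.1323)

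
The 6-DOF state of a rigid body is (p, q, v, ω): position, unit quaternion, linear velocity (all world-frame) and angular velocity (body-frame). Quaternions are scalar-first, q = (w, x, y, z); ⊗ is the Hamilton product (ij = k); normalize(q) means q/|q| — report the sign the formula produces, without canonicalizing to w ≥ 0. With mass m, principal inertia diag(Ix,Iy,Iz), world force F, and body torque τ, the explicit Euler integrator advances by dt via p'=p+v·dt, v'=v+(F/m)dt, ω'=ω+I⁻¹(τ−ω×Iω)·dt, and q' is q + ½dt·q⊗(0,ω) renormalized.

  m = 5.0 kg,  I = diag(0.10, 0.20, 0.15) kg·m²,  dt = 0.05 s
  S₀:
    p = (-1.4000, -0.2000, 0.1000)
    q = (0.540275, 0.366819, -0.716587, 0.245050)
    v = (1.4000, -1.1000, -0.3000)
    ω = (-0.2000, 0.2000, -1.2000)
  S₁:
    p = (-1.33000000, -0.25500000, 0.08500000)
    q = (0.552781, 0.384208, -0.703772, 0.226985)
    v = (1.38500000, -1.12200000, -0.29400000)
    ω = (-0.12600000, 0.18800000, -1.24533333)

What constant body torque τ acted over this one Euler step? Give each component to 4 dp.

τ = (0.1600, -0.0600, -0.1400)

ω₁ − ω₀ = (0.07400000, -0.01200000, -0.04533333)
precession coupling = (0.0120, -0.0120, -0.0040)
applied torque τ = (0.1600, -0.0600, -0.1400)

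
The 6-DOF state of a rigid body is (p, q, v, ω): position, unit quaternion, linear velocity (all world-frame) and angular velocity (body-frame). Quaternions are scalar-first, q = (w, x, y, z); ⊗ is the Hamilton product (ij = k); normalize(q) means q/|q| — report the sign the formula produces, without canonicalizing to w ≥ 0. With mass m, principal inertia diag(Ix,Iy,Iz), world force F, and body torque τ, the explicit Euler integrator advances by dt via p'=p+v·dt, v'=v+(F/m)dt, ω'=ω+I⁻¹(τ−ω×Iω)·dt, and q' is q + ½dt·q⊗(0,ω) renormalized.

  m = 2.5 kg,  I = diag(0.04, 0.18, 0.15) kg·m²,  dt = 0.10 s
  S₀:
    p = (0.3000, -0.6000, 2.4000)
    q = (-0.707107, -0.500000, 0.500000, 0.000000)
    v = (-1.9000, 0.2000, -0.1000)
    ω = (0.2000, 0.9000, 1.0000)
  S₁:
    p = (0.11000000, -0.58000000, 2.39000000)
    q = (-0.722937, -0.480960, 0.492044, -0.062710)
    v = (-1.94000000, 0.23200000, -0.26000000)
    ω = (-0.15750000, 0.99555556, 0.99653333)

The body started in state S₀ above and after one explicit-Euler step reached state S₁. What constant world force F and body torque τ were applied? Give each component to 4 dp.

Δω = ω₁−ω₀ = (-0.35750000, 0.09555556, -0.00346667)
applied torque τ = (-0.1700, 0.1500, 0.0200)
v₁ − v₀ = (-0.04000000, 0.03200000, -0.16000000)
F = m·Δv/dt = (-1.0000, 0.8000, -4.0000)

F = (-1.0000, 0.8000, -4.0000)
τ = (-0.1700, 0.1500, 0.0200)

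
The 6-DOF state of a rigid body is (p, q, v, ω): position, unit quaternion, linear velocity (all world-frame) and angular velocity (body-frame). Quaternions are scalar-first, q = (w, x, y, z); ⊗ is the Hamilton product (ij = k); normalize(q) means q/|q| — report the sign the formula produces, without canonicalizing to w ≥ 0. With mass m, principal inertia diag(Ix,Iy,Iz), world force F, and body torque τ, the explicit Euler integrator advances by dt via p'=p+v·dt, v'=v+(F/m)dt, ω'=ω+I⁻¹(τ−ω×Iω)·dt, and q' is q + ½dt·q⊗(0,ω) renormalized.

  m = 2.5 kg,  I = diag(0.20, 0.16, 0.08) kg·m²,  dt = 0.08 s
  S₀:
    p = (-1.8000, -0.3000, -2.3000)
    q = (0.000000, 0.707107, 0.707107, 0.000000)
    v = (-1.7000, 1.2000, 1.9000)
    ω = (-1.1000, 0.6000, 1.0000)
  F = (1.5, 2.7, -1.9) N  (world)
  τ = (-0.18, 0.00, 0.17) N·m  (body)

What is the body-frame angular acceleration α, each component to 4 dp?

α = (-0.6600, 0.8250, 1.7950)

precession coupling ω×(Iω) = (-0.0480, -0.1320, 0.0264)
(τ − ω×Iω)/I = (-0.6600, 0.8250, 1.7950)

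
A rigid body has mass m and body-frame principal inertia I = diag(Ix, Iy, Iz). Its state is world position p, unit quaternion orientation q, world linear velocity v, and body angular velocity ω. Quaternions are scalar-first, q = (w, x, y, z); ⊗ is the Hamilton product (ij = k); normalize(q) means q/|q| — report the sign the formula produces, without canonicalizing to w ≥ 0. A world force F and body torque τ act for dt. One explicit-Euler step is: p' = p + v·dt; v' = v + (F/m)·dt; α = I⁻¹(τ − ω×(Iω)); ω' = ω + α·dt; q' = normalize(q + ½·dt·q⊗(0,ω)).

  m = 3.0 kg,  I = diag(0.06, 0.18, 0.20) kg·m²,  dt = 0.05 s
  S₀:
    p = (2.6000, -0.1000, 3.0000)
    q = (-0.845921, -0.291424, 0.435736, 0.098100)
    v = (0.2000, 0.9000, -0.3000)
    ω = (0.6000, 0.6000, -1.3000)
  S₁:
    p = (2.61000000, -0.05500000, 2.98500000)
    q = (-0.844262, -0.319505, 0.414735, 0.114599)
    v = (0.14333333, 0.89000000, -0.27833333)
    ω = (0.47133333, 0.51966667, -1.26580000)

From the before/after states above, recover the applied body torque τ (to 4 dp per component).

τ = (-0.1700, -0.1800, 0.1800)

ω₁ − ω₀ = (-0.12866667, -0.08033333, 0.03420000)
precession coupling = (-0.0156, 0.1092, 0.0432)
I·α + gyro = (-0.1700, -0.1800, 0.1800)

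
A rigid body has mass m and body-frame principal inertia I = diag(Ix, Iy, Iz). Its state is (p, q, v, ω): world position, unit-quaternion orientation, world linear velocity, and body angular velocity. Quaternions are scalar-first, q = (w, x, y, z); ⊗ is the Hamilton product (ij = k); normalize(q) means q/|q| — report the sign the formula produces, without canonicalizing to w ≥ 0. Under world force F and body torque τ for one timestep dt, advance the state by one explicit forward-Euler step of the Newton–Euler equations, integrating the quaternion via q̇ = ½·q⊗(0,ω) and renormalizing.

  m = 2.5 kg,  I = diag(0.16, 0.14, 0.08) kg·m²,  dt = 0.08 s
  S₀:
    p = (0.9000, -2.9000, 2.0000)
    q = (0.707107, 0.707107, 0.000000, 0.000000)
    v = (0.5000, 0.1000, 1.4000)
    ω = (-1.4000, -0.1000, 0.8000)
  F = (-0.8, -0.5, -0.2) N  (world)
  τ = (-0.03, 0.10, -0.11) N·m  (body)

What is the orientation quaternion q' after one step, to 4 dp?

Hamilton product q⊗(0,ω) = (0.9899498, -0.9899498, -0.6363963, 0.4949749)
updated quaternion q' = (0.7452, 0.6661, -0.0254, 0.0198)

q' = (0.7452, 0.6661, -0.0254, 0.0198)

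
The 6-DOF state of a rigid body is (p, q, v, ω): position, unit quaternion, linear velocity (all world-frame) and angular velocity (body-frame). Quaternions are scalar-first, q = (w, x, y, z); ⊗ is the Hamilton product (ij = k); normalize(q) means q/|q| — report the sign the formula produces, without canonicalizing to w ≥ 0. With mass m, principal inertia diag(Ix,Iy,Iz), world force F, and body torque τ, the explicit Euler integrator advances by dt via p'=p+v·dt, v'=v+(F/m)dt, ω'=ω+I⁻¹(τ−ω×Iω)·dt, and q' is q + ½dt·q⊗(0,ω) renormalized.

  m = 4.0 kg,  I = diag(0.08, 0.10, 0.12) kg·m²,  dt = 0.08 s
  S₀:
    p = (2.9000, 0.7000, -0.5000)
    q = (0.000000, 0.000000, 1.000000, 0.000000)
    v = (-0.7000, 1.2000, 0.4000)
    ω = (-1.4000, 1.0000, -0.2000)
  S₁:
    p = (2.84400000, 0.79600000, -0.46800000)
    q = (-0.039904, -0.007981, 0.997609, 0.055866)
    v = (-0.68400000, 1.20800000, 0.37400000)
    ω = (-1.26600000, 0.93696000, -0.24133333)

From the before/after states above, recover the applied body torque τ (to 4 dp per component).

τ = (0.1300, -0.0900, -0.0900)

rate change Δω = (0.13400000, -0.06304000, -0.04133333)
ω₀×(Iω₀) = (-0.0040, -0.0112, -0.0280)
I·α + gyro = (0.1300, -0.0900, -0.0900)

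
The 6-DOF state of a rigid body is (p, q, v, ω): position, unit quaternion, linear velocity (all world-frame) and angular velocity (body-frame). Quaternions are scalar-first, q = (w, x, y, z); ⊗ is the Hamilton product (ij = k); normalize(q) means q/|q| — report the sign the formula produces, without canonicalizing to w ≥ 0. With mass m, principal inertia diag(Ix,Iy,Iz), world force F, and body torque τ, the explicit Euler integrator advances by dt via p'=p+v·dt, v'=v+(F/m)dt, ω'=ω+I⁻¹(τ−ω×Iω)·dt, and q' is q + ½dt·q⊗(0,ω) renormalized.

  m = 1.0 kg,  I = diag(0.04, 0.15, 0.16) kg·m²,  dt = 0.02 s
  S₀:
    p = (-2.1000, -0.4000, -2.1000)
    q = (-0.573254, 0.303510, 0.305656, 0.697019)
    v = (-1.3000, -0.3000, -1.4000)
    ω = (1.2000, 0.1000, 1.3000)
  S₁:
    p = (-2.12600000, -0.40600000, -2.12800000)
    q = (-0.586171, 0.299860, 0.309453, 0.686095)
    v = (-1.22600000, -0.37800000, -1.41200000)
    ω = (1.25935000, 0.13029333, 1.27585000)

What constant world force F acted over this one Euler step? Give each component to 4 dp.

velocity change Δv = (0.07400000, -0.07800000, -0.01200000)
m·(v₁−v₀)/dt = (3.7000, -3.9000, -0.6000)

F = (3.7000, -3.9000, -0.6000)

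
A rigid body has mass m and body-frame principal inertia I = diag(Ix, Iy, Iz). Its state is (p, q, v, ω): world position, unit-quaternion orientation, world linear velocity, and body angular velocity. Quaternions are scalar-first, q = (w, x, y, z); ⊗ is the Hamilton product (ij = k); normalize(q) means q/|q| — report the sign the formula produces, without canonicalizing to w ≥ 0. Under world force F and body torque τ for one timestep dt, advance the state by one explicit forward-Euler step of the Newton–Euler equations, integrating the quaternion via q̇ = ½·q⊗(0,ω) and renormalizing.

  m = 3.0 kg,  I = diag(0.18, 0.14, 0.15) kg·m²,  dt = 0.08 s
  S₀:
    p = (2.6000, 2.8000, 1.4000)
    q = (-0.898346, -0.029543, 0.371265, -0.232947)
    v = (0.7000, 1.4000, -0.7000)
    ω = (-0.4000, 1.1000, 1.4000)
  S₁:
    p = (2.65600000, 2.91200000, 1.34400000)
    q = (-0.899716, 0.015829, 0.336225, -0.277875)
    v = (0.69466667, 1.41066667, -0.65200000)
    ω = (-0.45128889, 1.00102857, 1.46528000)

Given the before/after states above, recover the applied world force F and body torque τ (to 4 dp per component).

F = (-0.2000, 0.4000, 1.8000)
τ = (-0.1000, -0.1900, 0.1400)

Δv = v₁−v₀ = (-0.00533333, 0.01066667, 0.04800000)
F = m·Δv/dt = (-0.2000, 0.4000, 1.8000)
rate change Δω = (-0.05128889, -0.09897143, 0.06528000)
applied torque τ = (-0.1000, -0.1900, 0.1400)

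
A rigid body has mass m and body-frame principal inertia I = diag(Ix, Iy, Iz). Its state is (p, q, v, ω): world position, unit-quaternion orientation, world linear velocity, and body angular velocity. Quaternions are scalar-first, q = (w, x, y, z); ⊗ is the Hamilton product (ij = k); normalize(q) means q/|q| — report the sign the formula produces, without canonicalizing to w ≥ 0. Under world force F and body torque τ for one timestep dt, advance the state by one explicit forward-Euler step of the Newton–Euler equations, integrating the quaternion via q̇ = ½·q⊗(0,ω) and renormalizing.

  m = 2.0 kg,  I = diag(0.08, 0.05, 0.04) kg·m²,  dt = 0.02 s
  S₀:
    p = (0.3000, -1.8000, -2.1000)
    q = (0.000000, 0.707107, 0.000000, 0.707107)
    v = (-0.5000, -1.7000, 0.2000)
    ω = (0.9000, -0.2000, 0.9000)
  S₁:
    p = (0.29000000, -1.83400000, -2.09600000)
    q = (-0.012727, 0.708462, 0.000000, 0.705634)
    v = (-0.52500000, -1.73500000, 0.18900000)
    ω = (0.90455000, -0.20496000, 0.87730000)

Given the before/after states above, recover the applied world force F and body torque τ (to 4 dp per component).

v₁ − v₀ = (-0.02500000, -0.03500000, -0.01100000)
F = m·Δv/dt = (-2.5000, -3.5000, -1.1000)
ω₁ − ω₀ = (0.00455000, -0.00496000, -0.02270000)
τ = I·(Δω/dt) + ω₀×(Iω₀) = (0.0200, 0.0200, -0.0400)

F = (-2.5000, -3.5000, -1.1000)
τ = (0.0200, 0.0200, -0.0400)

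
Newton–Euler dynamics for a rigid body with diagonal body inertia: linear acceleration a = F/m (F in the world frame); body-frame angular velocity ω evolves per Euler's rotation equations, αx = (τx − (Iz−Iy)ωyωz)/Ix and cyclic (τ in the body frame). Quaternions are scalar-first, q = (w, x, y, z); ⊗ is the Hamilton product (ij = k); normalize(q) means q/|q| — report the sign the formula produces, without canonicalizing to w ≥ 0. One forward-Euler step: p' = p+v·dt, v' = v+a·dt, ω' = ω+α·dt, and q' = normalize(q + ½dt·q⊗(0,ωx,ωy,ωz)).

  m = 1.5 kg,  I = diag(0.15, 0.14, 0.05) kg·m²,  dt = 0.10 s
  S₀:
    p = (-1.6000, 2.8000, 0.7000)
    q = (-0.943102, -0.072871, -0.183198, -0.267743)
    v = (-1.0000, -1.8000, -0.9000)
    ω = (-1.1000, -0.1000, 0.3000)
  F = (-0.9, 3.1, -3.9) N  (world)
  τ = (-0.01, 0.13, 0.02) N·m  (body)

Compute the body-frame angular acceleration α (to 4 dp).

α = (-0.0847, 1.1643, 0.4220)

gyro term ω×Iω = (0.0027, -0.0330, -0.0011)
(τ − ω×Iω)/I = (-0.0847, 1.1643, 0.4220)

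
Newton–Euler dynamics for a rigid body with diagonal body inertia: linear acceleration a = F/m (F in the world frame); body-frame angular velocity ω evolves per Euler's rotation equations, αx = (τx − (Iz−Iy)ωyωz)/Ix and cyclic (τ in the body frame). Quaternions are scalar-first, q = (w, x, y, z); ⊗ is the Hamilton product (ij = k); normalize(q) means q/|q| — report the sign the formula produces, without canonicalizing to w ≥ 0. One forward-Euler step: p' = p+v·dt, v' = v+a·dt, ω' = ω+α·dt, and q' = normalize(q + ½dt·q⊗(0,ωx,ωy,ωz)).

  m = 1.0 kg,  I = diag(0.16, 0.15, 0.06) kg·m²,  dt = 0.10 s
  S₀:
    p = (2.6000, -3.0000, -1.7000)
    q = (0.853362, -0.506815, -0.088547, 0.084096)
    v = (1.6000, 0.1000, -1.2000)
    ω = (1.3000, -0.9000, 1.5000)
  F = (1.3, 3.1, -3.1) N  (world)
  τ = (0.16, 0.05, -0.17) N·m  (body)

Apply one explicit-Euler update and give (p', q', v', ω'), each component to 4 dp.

α = I⁻¹(τ − ω×Iω) = (0.2406, -0.9667, -3.0283)
ω + α·dt = (1.3241, -0.9967, 1.1972)
Hamilton product q⊗(0,ω) = (0.4530232, 1.0522365, 0.1015215, 1.8512876)
q + ½dt·q⊗(0,ω), renormalized = (0.8709, -0.4515, -0.0830, 0.1756)
a = (1.3000, 3.1000, -3.1000)
p' = p + v·dt = (2.7600, -2.9900, -1.8200)
v' = v + a·dt = (1.7300, 0.4100, -1.5100)

p' = (2.7600, -2.9900, -1.8200)
q' = (0.8709, -0.4515, -0.0830, 0.1756)
v' = (1.7300, 0.4100, -1.5100)
ω' = (1.3241, -0.9967, 1.1972)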